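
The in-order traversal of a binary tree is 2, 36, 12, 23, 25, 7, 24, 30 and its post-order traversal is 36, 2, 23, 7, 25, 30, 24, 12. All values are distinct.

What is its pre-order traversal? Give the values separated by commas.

The last element of post-order is the root; it splits in-order into left and right subtrees.
Root 12: left subtree has 2 nodes {2, 36}, right has 5 {23, 25, 7, 24, 30}.
  Root 2: left subtree has 0 nodes { }, right has 1 {36}.
  Root 24: left subtree has 3 nodes {23, 25, 7}, right has 1 {30}.
    Root 25: left subtree has 1 node {23}, right has 1 {7}.

12, 2, 36, 24, 25, 23, 7, 30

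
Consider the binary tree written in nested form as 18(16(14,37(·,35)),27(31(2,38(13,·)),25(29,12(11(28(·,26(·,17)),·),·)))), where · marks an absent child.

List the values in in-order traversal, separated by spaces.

14 16 37 35 18 2 31 13 38 27 29 25 28 26 17 11 12

In-order visits the left subtree, then the node, then the right subtree.
At 18: go left to 16.
  At 16: go left to 14.
    14 is a leaf — visit 14.
  Visit 16.
  At 16: go right to 37.
    At 37: no left child.
    Visit 37.
    At 37: go right to 35.
      35 is a leaf — visit 35.
Visit 18.
At 18: go right to 27.
  At 27: go left to 31.
    At 31: go left to 2.
      2 is a leaf — visit 2.
    Visit 31.
    At 31: go right to 38.
      At 38: go left to 13.
        13 is a leaf — visit 13.
      Visit 38.
      At 38: no right child.
  Visit 27.
  At 27: go right to 25.
    At 25: go left to 29.
      29 is a leaf — visit 29.
    Visit 25.
    At 25: go right to 12.
      At 12: go left to 11.
        At 11: go left to 28.
          At 28: no left child.
          Visit 28.
          At 28: go right to 26.
            At 26: no left child.
            Visit 26.
            At 26: go right to 17.
              17 is a leaf — visit 17.
        Visit 11.
        At 11: no right child.
      Visit 12.
      At 12: no right child.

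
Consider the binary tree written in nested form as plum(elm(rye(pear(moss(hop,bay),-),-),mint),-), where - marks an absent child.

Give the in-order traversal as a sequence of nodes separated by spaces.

hop moss bay pear rye elm mint plum

In-order visits the left subtree, then the node, then the right subtree.
At plum: go left to elm.
  At elm: go left to rye.
    At rye: go left to pear.
      At pear: go left to moss.
        At moss: go left to hop.
          hop is a leaf — visit hop.
        Visit moss.
        At moss: go right to bay.
          bay is a leaf — visit bay.
      Visit pear.
      At pear: no right child.
    Visit rye.
    At rye: no right child.
  Visit elm.
  At elm: go right to mint.
    mint is a leaf — visit mint.
Visit plum.
At plum: no right child.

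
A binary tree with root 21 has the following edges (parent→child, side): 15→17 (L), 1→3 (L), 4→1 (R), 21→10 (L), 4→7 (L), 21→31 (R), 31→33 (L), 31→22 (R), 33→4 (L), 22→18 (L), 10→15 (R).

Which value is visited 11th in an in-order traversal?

In-order visits the left subtree, then the node, then the right subtree.
At 21: go left to 10.
  At 10: no left child.
  Visit 10.
  At 10: go right to 15.
    At 15: go left to 17.
      17 is a leaf — visit 17.
    Visit 15.
    At 15: no right child.
Visit 21.
At 21: go right to 31.
  At 31: go left to 33.
    At 33: go left to 4.
      At 4: go left to 7.
        7 is a leaf — visit 7.
      Visit 4.
      At 4: go right to 1.
        At 1: go left to 3.
          3 is a leaf — visit 3.
        Visit 1.
        At 1: no right child.
    Visit 33.
    At 33: no right child.
  Visit 31.
  At 31: go right to 22.
    At 22: go left to 18.
      18 is a leaf — visit 18.
    Visit 22.
    At 22: no right child.
Full in-order sequence: 10, 17, 15, 21, 7, 4, 3, 1, 33, 31, 18, 22.

18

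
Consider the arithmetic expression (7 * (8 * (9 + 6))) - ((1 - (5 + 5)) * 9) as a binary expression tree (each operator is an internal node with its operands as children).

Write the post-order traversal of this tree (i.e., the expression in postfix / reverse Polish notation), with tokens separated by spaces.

Post-order on an expression tree gives postfix notation: for each operator, emit left operand, right operand, then the operator.

7 8 9 6 + * * 1 5 5 + - 9 * -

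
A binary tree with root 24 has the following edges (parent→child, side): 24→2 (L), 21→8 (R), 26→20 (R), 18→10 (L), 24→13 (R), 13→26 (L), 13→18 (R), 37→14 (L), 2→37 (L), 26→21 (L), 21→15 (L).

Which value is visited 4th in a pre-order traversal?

Pre-order visits the node, then its left subtree, then its right subtree.
Visit 24.
At 24: go left to 2.
  Visit 2.
  At 2: go left to 37.
    Visit 37.
    At 37: go left to 14.
      14 is a leaf — visit 14.
    At 37: no right child.
  At 2: no right child.
At 24: go right to 13.
  Visit 13.
  At 13: go left to 26.
    Visit 26.
    At 26: go left to 21.
      Visit 21.
      At 21: go left to 15.
        15 is a leaf — visit 15.
      At 21: go right to 8.
        8 is a leaf — visit 8.
    At 26: go right to 20.
      20 is a leaf — visit 20.
  At 13: go right to 18.
    Visit 18.
    At 18: go left to 10.
      10 is a leaf — visit 10.
    At 18: no right child.
Full pre-order sequence: 24, 2, 37, 14, 13, 26, 21, 15, 8, 20, 18, 10.

14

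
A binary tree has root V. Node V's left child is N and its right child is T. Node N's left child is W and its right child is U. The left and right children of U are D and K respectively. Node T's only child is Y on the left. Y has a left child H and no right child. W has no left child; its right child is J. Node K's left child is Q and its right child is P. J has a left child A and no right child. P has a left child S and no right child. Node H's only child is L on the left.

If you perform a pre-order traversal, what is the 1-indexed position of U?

Pre-order visits the node, then its left subtree, then its right subtree.
Visit V.
At V: go left to N.
  Visit N.
  At N: go left to W.
    Visit W.
    At W: no left child.
    At W: go right to J.
      Visit J.
      At J: go left to A.
        A is a leaf — visit A.
      At J: no right child.
  At N: go right to U.
    Visit U.
    At U: go left to D.
      D is a leaf — visit D.
    At U: go right to K.
      Visit K.
      At K: go left to Q.
        Q is a leaf — visit Q.
      At K: go right to P.
        Visit P.
        At P: go left to S.
          S is a leaf — visit S.
        At P: no right child.
At V: go right to T.
  Visit T.
  At T: go left to Y.
    Visit Y.
    At Y: go left to H.
      Visit H.
      At H: go left to L.
        L is a leaf — visit L.
      At H: no right child.
    At Y: no right child.
  At T: no right child.
Full pre-order sequence: V, N, W, J, A, U, D, K, Q, P, S, T, Y, H, L.

6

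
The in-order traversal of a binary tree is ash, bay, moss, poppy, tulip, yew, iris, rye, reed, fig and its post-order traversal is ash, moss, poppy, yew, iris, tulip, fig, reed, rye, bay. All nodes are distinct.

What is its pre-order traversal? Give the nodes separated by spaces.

The last element of post-order is the root; it splits in-order into left and right subtrees.
Root bay: left subtree has 1 node {ash}, right has 8 {moss, poppy, tulip, yew, iris, rye, reed, fig}.
  Root rye: left subtree has 5 nodes {moss, poppy, tulip, yew, iris}, right has 2 {reed, fig}.
    Root tulip: left subtree has 2 nodes {moss, poppy}, right has 2 {yew, iris}.
      Root poppy: left subtree has 1 node {moss}, right has 0 { }.
      Root iris: left subtree has 1 node {yew}, right has 0 { }.
    Root reed: left subtree has 0 nodes { }, right has 1 {fig}.

bay ash rye tulip poppy moss iris yew reed fig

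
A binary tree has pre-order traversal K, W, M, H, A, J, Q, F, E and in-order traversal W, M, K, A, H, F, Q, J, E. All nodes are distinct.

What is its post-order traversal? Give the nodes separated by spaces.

The first element of pre-order is the root; it splits in-order into left and right subtrees.
Root K: left subtree has 2 nodes {W, M}, right has 6 {A, H, F, Q, J, E}.
  Root W: left subtree has 0 nodes { }, right has 1 {M}.
  Root H: left subtree has 1 node {A}, right has 4 {F, Q, J, E}.
    Root J: left subtree has 2 nodes {F, Q}, right has 1 {E}.
      Root Q: left subtree has 1 node {F}, right has 0 { }.

M W A F Q E J H K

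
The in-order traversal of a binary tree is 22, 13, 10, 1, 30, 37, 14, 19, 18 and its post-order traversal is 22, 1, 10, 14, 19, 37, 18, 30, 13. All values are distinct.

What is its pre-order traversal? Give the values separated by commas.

13, 22, 30, 10, 1, 18, 37, 19, 14

The last element of post-order is the root; it splits in-order into left and right subtrees.
Root 13: left subtree has 1 node {22}, right has 7 {10, 1, 30, 37, 14, 19, 18}.
  Root 30: left subtree has 2 nodes {10, 1}, right has 4 {37, 14, 19, 18}.
    Root 10: left subtree has 0 nodes { }, right has 1 {1}.
    Root 18: left subtree has 3 nodes {37, 14, 19}, right has 0 { }.
      Root 37: left subtree has 0 nodes { }, right has 2 {14, 19}.
        Root 19: left subtree has 1 node {14}, right has 0 { }.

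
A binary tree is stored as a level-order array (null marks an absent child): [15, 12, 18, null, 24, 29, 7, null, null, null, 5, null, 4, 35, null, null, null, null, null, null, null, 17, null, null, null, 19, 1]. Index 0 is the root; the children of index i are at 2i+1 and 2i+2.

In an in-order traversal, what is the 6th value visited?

In-order visits the left subtree, then the node, then the right subtree.
At 15: go left to 12.
  At 12: no left child.
  Visit 12.
  At 12: go right to 24.
    At 24: no left child.
    Visit 24.
    At 24: go right to 5.
      At 5: go left to 17.
        17 is a leaf — visit 17.
      Visit 5.
      At 5: no right child.
Visit 15.
At 15: go right to 18.
  At 18: go left to 29.
    At 29: no left child.
    Visit 29.
    At 29: go right to 4.
      At 4: go left to 19.
        19 is a leaf — visit 19.
      Visit 4.
      At 4: go right to 1.
        1 is a leaf — visit 1.
  Visit 18.
  At 18: go right to 7.
    At 7: go left to 35.
      35 is a leaf — visit 35.
    Visit 7.
    At 7: no right child.
Full in-order sequence: 12, 24, 17, 5, 15, 29, 19, 4, 1, 18, 35, 7.

29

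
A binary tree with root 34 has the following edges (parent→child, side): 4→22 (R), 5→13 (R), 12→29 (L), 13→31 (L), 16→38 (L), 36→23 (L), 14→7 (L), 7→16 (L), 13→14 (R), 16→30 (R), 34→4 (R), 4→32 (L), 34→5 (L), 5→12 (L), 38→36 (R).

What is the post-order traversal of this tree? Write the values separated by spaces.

29 12 31 23 36 38 30 16 7 14 13 5 32 22 4 34

Post-order visits the left subtree, then the right subtree, then the node.
At 34: go left to 5.
  At 5: go left to 12.
    At 12: go left to 29.
      29 is a leaf — visit 29.
    At 12: no right child.
    Visit 12.
  At 5: go right to 13.
    At 13: go left to 31.
      31 is a leaf — visit 31.
    At 13: go right to 14.
      At 14: go left to 7.
        At 7: go left to 16.
          At 16: go left to 38.
            At 38: no left child.
            At 38: go right to 36.
              At 36: go left to 23.
                23 is a leaf — visit 23.
              At 36: no right child.
              Visit 36.
            Visit 38.
          At 16: go right to 30.
            30 is a leaf — visit 30.
          Visit 16.
        At 7: no right child.
        Visit 7.
      At 14: no right child.
      Visit 14.
    Visit 13.
  Visit 5.
At 34: go right to 4.
  At 4: go left to 32.
    32 is a leaf — visit 32.
  At 4: go right to 22.
    22 is a leaf — visit 22.
  Visit 4.
Visit 34.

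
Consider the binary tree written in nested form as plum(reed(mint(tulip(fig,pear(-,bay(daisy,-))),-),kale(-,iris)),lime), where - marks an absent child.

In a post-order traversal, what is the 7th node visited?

Post-order visits the left subtree, then the right subtree, then the node.
At plum: go left to reed.
  At reed: go left to mint.
    At mint: go left to tulip.
      At tulip: go left to fig.
        fig is a leaf — visit fig.
      At tulip: go right to pear.
        At pear: no left child.
        At pear: go right to bay.
          At bay: go left to daisy.
            daisy is a leaf — visit daisy.
          At bay: no right child.
          Visit bay.
        Visit pear.
      Visit tulip.
    At mint: no right child.
    Visit mint.
  At reed: go right to kale.
    At kale: no left child.
    At kale: go right to iris.
      iris is a leaf — visit iris.
    Visit kale.
  Visit reed.
At plum: go right to lime.
  lime is a leaf — visit lime.
Visit plum.
Full post-order sequence: fig, daisy, bay, pear, tulip, mint, iris, kale, reed, lime, plum.

iris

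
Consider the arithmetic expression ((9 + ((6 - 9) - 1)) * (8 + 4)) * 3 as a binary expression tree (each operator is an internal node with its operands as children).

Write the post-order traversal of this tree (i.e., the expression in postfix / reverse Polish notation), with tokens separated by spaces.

Post-order on an expression tree gives postfix notation: for each operator, emit left operand, right operand, then the operator.

9 6 9 - 1 - + 8 4 + * 3 *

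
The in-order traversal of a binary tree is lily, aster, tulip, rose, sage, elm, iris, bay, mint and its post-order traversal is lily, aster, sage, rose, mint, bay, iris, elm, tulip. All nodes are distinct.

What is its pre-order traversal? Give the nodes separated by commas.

tulip, aster, lily, elm, rose, sage, iris, bay, mint

The last element of post-order is the root; it splits in-order into left and right subtrees.
Root tulip: left subtree has 2 nodes {lily, aster}, right has 6 {rose, sage, elm, iris, bay, mint}.
  Root aster: left subtree has 1 node {lily}, right has 0 { }.
  Root elm: left subtree has 2 nodes {rose, sage}, right has 3 {iris, bay, mint}.
    Root rose: left subtree has 0 nodes { }, right has 1 {sage}.
    Root iris: left subtree has 0 nodes { }, right has 2 {bay, mint}.
      Root bay: left subtree has 0 nodes { }, right has 1 {mint}.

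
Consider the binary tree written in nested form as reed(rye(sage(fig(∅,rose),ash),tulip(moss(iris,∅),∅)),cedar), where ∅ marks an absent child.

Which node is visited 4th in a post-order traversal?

sage

Post-order visits the left subtree, then the right subtree, then the node.
At reed: go left to rye.
  At rye: go left to sage.
    At sage: go left to fig.
      At fig: no left child.
      At fig: go right to rose.
        rose is a leaf — visit rose.
      Visit fig.
    At sage: go right to ash.
      ash is a leaf — visit ash.
    Visit sage.
  At rye: go right to tulip.
    At tulip: go left to moss.
      At moss: go left to iris.
        iris is a leaf — visit iris.
      At moss: no right child.
      Visit moss.
    At tulip: no right child.
    Visit tulip.
  Visit rye.
At reed: go right to cedar.
  cedar is a leaf — visit cedar.
Visit reed.
Full post-order sequence: rose, fig, ash, sage, iris, moss, tulip, rye, cedar, reed.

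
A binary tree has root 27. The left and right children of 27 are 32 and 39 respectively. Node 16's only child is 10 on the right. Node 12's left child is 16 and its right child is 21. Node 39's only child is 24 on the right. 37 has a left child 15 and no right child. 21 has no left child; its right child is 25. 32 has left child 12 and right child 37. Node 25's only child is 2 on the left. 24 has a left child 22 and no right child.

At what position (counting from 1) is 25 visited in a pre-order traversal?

7

Pre-order visits the node, then its left subtree, then its right subtree.
Visit 27.
At 27: go left to 32.
  Visit 32.
  At 32: go left to 12.
    Visit 12.
    At 12: go left to 16.
      Visit 16.
      At 16: no left child.
      At 16: go right to 10.
        10 is a leaf — visit 10.
    At 12: go right to 21.
      Visit 21.
      At 21: no left child.
      At 21: go right to 25.
        Visit 25.
        At 25: go left to 2.
          2 is a leaf — visit 2.
        At 25: no right child.
  At 32: go right to 37.
    Visit 37.
    At 37: go left to 15.
      15 is a leaf — visit 15.
    At 37: no right child.
At 27: go right to 39.
  Visit 39.
  At 39: no left child.
  At 39: go right to 24.
    Visit 24.
    At 24: go left to 22.
      22 is a leaf — visit 22.
    At 24: no right child.
Full pre-order sequence: 27, 32, 12, 16, 10, 21, 25, 2, 37, 15, 39, 24, 22.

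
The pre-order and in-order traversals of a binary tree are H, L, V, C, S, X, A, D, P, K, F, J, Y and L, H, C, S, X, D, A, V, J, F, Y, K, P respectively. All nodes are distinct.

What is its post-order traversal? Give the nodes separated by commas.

L, D, A, X, S, C, J, Y, F, K, P, V, H

The first element of pre-order is the root; it splits in-order into left and right subtrees.
Root H: left subtree has 1 node {L}, right has 11 {C, S, X, D, A, V, J, F, Y, K, P}.
  Root V: left subtree has 5 nodes {C, S, X, D, A}, right has 5 {J, F, Y, K, P}.
    Root C: left subtree has 0 nodes { }, right has 4 {S, X, D, A}.
      Root S: left subtree has 0 nodes { }, right has 3 {X, D, A}.
        Root X: left subtree has 0 nodes { }, right has 2 {D, A}.
          Root A: left subtree has 1 node {D}, right has 0 { }.
    Root P: left subtree has 4 nodes {J, F, Y, K}, right has 0 { }.
      Root K: left subtree has 3 nodes {J, F, Y}, right has 0 { }.
        Root F: left subtree has 1 node {J}, right has 1 {Y}.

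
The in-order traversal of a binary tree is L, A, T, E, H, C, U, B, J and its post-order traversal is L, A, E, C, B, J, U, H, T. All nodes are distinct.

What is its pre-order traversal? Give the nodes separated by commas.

T, A, L, H, E, U, C, J, B

The last element of post-order is the root; it splits in-order into left and right subtrees.
Root T: left subtree has 2 nodes {L, A}, right has 6 {E, H, C, U, B, J}.
  Root A: left subtree has 1 node {L}, right has 0 { }.
  Root H: left subtree has 1 node {E}, right has 4 {C, U, B, J}.
    Root U: left subtree has 1 node {C}, right has 2 {B, J}.
      Root J: left subtree has 1 node {B}, right has 0 { }.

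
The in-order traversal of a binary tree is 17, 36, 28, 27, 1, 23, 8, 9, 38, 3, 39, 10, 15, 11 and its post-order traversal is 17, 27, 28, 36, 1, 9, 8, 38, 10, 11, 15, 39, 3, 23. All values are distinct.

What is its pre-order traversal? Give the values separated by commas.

23, 1, 36, 17, 28, 27, 3, 38, 8, 9, 39, 15, 10, 11

The last element of post-order is the root; it splits in-order into left and right subtrees.
Root 23: left subtree has 5 nodes {17, 36, 28, 27, 1}, right has 8 {8, 9, 38, 3, 39, 10, 15, 11}.
  Root 1: left subtree has 4 nodes {17, 36, 28, 27}, right has 0 { }.
    Root 36: left subtree has 1 node {17}, right has 2 {28, 27}.
      Root 28: left subtree has 0 nodes { }, right has 1 {27}.
  Root 3: left subtree has 3 nodes {8, 9, 38}, right has 4 {39, 10, 15, 11}.
    Root 38: left subtree has 2 nodes {8, 9}, right has 0 { }.
      Root 8: left subtree has 0 nodes { }, right has 1 {9}.
    Root 39: left subtree has 0 nodes { }, right has 3 {10, 15, 11}.
      Root 15: left subtree has 1 node {10}, right has 1 {11}.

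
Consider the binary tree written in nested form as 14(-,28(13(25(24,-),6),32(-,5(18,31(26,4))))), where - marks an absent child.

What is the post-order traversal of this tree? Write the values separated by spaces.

Post-order visits the left subtree, then the right subtree, then the node.
At 14: no left child.
At 14: go right to 28.
  At 28: go left to 13.
    At 13: go left to 25.
      At 25: go left to 24.
        24 is a leaf — visit 24.
      At 25: no right child.
      Visit 25.
    At 13: go right to 6.
      6 is a leaf — visit 6.
    Visit 13.
  At 28: go right to 32.
    At 32: no left child.
    At 32: go right to 5.
      At 5: go left to 18.
        18 is a leaf — visit 18.
      At 5: go right to 31.
        At 31: go left to 26.
          26 is a leaf — visit 26.
        At 31: go right to 4.
          4 is a leaf — visit 4.
        Visit 31.
      Visit 5.
    Visit 32.
  Visit 28.
Visit 14.

24 25 6 13 18 26 4 31 5 32 28 14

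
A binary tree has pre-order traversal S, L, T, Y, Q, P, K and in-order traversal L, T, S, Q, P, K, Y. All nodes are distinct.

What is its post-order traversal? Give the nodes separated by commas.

T, L, K, P, Q, Y, S

The first element of pre-order is the root; it splits in-order into left and right subtrees.
Root S: left subtree has 2 nodes {L, T}, right has 4 {Q, P, K, Y}.
  Root L: left subtree has 0 nodes { }, right has 1 {T}.
  Root Y: left subtree has 3 nodes {Q, P, K}, right has 0 { }.
    Root Q: left subtree has 0 nodes { }, right has 2 {P, K}.
      Root P: left subtree has 0 nodes { }, right has 1 {K}.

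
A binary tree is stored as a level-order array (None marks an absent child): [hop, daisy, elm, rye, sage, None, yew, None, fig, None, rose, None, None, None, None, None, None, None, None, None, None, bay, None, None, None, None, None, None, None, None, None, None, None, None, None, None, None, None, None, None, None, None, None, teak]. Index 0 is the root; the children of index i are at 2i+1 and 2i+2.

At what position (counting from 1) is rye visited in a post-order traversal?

Post-order visits the left subtree, then the right subtree, then the node.
At hop: go left to daisy.
  At daisy: go left to rye.
    At rye: no left child.
    At rye: go right to fig.
      fig is a leaf — visit fig.
    Visit rye.
  At daisy: go right to sage.
    At sage: no left child.
    At sage: go right to rose.
      At rose: go left to bay.
        At bay: go left to teak.
          teak is a leaf — visit teak.
        At bay: no right child.
        Visit bay.
      At rose: no right child.
      Visit rose.
    Visit sage.
  Visit daisy.
At hop: go right to elm.
  At elm: no left child.
  At elm: go right to yew.
    yew is a leaf — visit yew.
  Visit elm.
Visit hop.
Full post-order sequence: fig, rye, teak, bay, rose, sage, daisy, yew, elm, hop.

2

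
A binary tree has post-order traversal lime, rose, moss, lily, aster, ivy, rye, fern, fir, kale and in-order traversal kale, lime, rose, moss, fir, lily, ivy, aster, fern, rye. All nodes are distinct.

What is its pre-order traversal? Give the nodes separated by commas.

The last element of post-order is the root; it splits in-order into left and right subtrees.
Root kale: left subtree has 0 nodes { }, right has 9 {lime, rose, moss, fir, lily, ivy, aster, fern, rye}.
  Root fir: left subtree has 3 nodes {lime, rose, moss}, right has 5 {lily, ivy, aster, fern, rye}.
    Root moss: left subtree has 2 nodes {lime, rose}, right has 0 { }.
      Root rose: left subtree has 1 node {lime}, right has 0 { }.
    Root fern: left subtree has 3 nodes {lily, ivy, aster}, right has 1 {rye}.
      Root ivy: left subtree has 1 node {lily}, right has 1 {aster}.

kale, fir, moss, rose, lime, fern, ivy, lily, aster, rye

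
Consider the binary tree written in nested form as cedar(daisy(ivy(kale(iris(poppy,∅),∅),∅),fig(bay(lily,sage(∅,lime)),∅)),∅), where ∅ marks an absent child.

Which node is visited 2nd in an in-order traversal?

iris

In-order visits the left subtree, then the node, then the right subtree.
At cedar: go left to daisy.
  At daisy: go left to ivy.
    At ivy: go left to kale.
      At kale: go left to iris.
        At iris: go left to poppy.
          poppy is a leaf — visit poppy.
        Visit iris.
        At iris: no right child.
      Visit kale.
      At kale: no right child.
    Visit ivy.
    At ivy: no right child.
  Visit daisy.
  At daisy: go right to fig.
    At fig: go left to bay.
      At bay: go left to lily.
        lily is a leaf — visit lily.
      Visit bay.
      At bay: go right to sage.
        At sage: no left child.
        Visit sage.
        At sage: go right to lime.
          lime is a leaf — visit lime.
    Visit fig.
    At fig: no right child.
Visit cedar.
At cedar: no right child.
Full in-order sequence: poppy, iris, kale, ivy, daisy, lily, bay, sage, lime, fig, cedar.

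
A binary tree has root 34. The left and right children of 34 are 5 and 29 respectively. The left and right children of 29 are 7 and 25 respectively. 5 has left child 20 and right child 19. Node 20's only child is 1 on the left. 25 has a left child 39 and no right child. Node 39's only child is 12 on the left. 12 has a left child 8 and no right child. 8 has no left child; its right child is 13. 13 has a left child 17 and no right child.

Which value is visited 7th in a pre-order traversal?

Pre-order visits the node, then its left subtree, then its right subtree.
Visit 34.
At 34: go left to 5.
  Visit 5.
  At 5: go left to 20.
    Visit 20.
    At 20: go left to 1.
      1 is a leaf — visit 1.
    At 20: no right child.
  At 5: go right to 19.
    19 is a leaf — visit 19.
At 34: go right to 29.
  Visit 29.
  At 29: go left to 7.
    7 is a leaf — visit 7.
  At 29: go right to 25.
    Visit 25.
    At 25: go left to 39.
      Visit 39.
      At 39: go left to 12.
        Visit 12.
        At 12: go left to 8.
          Visit 8.
          At 8: no left child.
          At 8: go right to 13.
            Visit 13.
            At 13: go left to 17.
              17 is a leaf — visit 17.
            At 13: no right child.
        At 12: no right child.
      At 39: no right child.
    At 25: no right child.
Full pre-order sequence: 34, 5, 20, 1, 19, 29, 7, 25, 39, 12, 8, 13, 17.

7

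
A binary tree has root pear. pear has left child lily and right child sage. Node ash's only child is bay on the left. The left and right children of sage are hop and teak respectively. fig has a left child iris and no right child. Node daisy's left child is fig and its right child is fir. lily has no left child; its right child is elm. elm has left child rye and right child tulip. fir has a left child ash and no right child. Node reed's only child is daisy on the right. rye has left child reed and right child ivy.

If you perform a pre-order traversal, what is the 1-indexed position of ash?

Pre-order visits the node, then its left subtree, then its right subtree.
Visit pear.
At pear: go left to lily.
  Visit lily.
  At lily: no left child.
  At lily: go right to elm.
    Visit elm.
    At elm: go left to rye.
      Visit rye.
      At rye: go left to reed.
        Visit reed.
        At reed: no left child.
        At reed: go right to daisy.
          Visit daisy.
          At daisy: go left to fig.
            Visit fig.
            At fig: go left to iris.
              iris is a leaf — visit iris.
            At fig: no right child.
          At daisy: go right to fir.
            Visit fir.
            At fir: go left to ash.
              Visit ash.
              At ash: go left to bay.
                bay is a leaf — visit bay.
              At ash: no right child.
            At fir: no right child.
      At rye: go right to ivy.
        ivy is a leaf — visit ivy.
    At elm: go right to tulip.
      tulip is a leaf — visit tulip.
At pear: go right to sage.
  Visit sage.
  At sage: go left to hop.
    hop is a leaf — visit hop.
  At sage: go right to teak.
    teak is a leaf — visit teak.
Full pre-order sequence: pear, lily, elm, rye, reed, daisy, fig, iris, fir, ash, bay, ivy, tulip, sage, hop, teak.

10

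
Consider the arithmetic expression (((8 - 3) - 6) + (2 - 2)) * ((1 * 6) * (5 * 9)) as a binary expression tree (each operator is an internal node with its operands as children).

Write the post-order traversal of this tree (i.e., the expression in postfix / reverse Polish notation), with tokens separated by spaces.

Post-order on an expression tree gives postfix notation: for each operator, emit left operand, right operand, then the operator.

8 3 - 6 - 2 2 - + 1 6 * 5 9 * * *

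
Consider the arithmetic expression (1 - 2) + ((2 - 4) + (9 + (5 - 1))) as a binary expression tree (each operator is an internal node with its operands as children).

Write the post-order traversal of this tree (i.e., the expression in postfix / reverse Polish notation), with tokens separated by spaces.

Post-order on an expression tree gives postfix notation: for each operator, emit left operand, right operand, then the operator.

1 2 - 2 4 - 9 5 1 - + + +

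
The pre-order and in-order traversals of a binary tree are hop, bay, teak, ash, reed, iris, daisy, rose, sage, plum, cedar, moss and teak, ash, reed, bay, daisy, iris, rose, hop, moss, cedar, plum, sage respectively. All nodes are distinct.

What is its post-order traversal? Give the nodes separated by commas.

The first element of pre-order is the root; it splits in-order into left and right subtrees.
Root hop: left subtree has 7 nodes {teak, ash, reed, bay, daisy, iris, rose}, right has 4 {moss, cedar, plum, sage}.
  Root bay: left subtree has 3 nodes {teak, ash, reed}, right has 3 {daisy, iris, rose}.
    Root teak: left subtree has 0 nodes { }, right has 2 {ash, reed}.
      Root ash: left subtree has 0 nodes { }, right has 1 {reed}.
    Root iris: left subtree has 1 node {daisy}, right has 1 {rose}.
  Root sage: left subtree has 3 nodes {moss, cedar, plum}, right has 0 { }.
    Root plum: left subtree has 2 nodes {moss, cedar}, right has 0 { }.
      Root cedar: left subtree has 1 node {moss}, right has 0 { }.

reed, ash, teak, daisy, rose, iris, bay, moss, cedar, plum, sage, hop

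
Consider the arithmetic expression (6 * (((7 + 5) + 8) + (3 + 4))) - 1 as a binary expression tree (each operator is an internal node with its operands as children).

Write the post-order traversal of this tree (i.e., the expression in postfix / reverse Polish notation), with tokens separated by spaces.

6 7 5 + 8 + 3 4 + + * 1 -

Post-order on an expression tree gives postfix notation: for each operator, emit left operand, right operand, then the operator.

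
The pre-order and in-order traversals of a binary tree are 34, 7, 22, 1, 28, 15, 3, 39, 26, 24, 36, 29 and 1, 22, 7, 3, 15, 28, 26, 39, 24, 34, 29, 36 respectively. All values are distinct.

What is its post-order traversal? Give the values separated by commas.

The first element of pre-order is the root; it splits in-order into left and right subtrees.
Root 34: left subtree has 9 nodes {1, 22, 7, 3, 15, 28, 26, 39, 24}, right has 2 {29, 36}.
  Root 7: left subtree has 2 nodes {1, 22}, right has 6 {3, 15, 28, 26, 39, 24}.
    Root 22: left subtree has 1 node {1}, right has 0 { }.
    Root 28: left subtree has 2 nodes {3, 15}, right has 3 {26, 39, 24}.
      Root 15: left subtree has 1 node {3}, right has 0 { }.
      Root 39: left subtree has 1 node {26}, right has 1 {24}.
  Root 36: left subtree has 1 node {29}, right has 0 { }.

1, 22, 3, 15, 26, 24, 39, 28, 7, 29, 36, 34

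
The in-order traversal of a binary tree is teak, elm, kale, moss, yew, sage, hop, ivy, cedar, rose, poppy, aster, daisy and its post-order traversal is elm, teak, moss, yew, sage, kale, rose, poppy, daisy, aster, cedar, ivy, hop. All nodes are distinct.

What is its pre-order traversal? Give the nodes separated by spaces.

The last element of post-order is the root; it splits in-order into left and right subtrees.
Root hop: left subtree has 6 nodes {teak, elm, kale, moss, yew, sage}, right has 6 {ivy, cedar, rose, poppy, aster, daisy}.
  Root kale: left subtree has 2 nodes {teak, elm}, right has 3 {moss, yew, sage}.
    Root teak: left subtree has 0 nodes { }, right has 1 {elm}.
    Root sage: left subtree has 2 nodes {moss, yew}, right has 0 { }.
      Root yew: left subtree has 1 node {moss}, right has 0 { }.
  Root ivy: left subtree has 0 nodes { }, right has 5 {cedar, rose, poppy, aster, daisy}.
    Root cedar: left subtree has 0 nodes { }, right has 4 {rose, poppy, aster, daisy}.
      Root aster: left subtree has 2 nodes {rose, poppy}, right has 1 {daisy}.
        Root poppy: left subtree has 1 node {rose}, right has 0 { }.

hop kale teak elm sage yew moss ivy cedar aster poppy rose daisy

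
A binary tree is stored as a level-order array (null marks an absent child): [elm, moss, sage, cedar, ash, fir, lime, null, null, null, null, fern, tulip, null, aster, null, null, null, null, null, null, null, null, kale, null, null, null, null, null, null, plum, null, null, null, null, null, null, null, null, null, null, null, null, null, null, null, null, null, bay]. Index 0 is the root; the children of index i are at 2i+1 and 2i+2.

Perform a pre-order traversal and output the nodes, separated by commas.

elm, moss, cedar, ash, sage, fir, fern, kale, bay, tulip, lime, aster, plum

Pre-order visits the node, then its left subtree, then its right subtree.
Visit elm.
At elm: go left to moss.
  Visit moss.
  At moss: go left to cedar.
    cedar is a leaf — visit cedar.
  At moss: go right to ash.
    ash is a leaf — visit ash.
At elm: go right to sage.
  Visit sage.
  At sage: go left to fir.
    Visit fir.
    At fir: go left to fern.
      Visit fern.
      At fern: go left to kale.
        Visit kale.
        At kale: no left child.
        At kale: go right to bay.
          bay is a leaf — visit bay.
      At fern: no right child.
    At fir: go right to tulip.
      tulip is a leaf — visit tulip.
  At sage: go right to lime.
    Visit lime.
    At lime: no left child.
    At lime: go right to aster.
      Visit aster.
      At aster: no left child.
      At aster: go right to plum.
        plum is a leaf — visit plum.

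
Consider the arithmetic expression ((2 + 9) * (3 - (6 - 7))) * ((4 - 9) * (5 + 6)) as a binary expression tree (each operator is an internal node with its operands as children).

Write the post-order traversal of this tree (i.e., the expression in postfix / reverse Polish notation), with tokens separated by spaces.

Post-order on an expression tree gives postfix notation: for each operator, emit left operand, right operand, then the operator.

2 9 + 3 6 7 - - * 4 9 - 5 6 + * *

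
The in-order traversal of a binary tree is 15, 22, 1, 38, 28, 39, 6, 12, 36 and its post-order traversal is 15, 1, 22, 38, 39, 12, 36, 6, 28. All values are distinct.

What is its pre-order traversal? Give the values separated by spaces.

28 38 22 15 1 6 39 36 12

The last element of post-order is the root; it splits in-order into left and right subtrees.
Root 28: left subtree has 4 nodes {15, 22, 1, 38}, right has 4 {39, 6, 12, 36}.
  Root 38: left subtree has 3 nodes {15, 22, 1}, right has 0 { }.
    Root 22: left subtree has 1 node {15}, right has 1 {1}.
  Root 6: left subtree has 1 node {39}, right has 2 {12, 36}.
    Root 36: left subtree has 1 node {12}, right has 0 { }.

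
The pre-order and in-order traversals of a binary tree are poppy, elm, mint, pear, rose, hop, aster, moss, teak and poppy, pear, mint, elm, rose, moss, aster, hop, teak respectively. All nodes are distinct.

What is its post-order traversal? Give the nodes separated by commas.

The first element of pre-order is the root; it splits in-order into left and right subtrees.
Root poppy: left subtree has 0 nodes { }, right has 8 {pear, mint, elm, rose, moss, aster, hop, teak}.
  Root elm: left subtree has 2 nodes {pear, mint}, right has 5 {rose, moss, aster, hop, teak}.
    Root mint: left subtree has 1 node {pear}, right has 0 { }.
    Root rose: left subtree has 0 nodes { }, right has 4 {moss, aster, hop, teak}.
      Root hop: left subtree has 2 nodes {moss, aster}, right has 1 {teak}.
        Root aster: left subtree has 1 node {moss}, right has 0 { }.

pear, mint, moss, aster, teak, hop, rose, elm, poppy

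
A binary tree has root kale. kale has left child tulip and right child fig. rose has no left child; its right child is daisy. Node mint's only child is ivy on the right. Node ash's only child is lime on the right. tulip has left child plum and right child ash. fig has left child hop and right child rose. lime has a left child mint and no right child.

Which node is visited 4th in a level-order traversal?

plum

Level-order visits nodes level by level from the root, left to right within each level.
Level 0: kale
Level 1: tulip, fig
Level 2: plum, ash, hop, rose
Level 3: lime, daisy
Level 4: mint
Level 5: ivy
Full level-order sequence: kale, tulip, fig, plum, ash, hop, rose, lime, daisy, mint, ivy.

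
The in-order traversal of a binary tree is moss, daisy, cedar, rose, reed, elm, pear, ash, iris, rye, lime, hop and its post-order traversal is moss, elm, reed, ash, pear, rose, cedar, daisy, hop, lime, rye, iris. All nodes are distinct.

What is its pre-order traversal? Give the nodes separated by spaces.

iris daisy moss cedar rose pear reed elm ash rye lime hop

The last element of post-order is the root; it splits in-order into left and right subtrees.
Root iris: left subtree has 8 nodes {moss, daisy, cedar, rose, reed, elm, pear, ash}, right has 3 {rye, lime, hop}.
  Root daisy: left subtree has 1 node {moss}, right has 6 {cedar, rose, reed, elm, pear, ash}.
    Root cedar: left subtree has 0 nodes { }, right has 5 {rose, reed, elm, pear, ash}.
      Root rose: left subtree has 0 nodes { }, right has 4 {reed, elm, pear, ash}.
        Root pear: left subtree has 2 nodes {reed, elm}, right has 1 {ash}.
          Root reed: left subtree has 0 nodes { }, right has 1 {elm}.
  Root rye: left subtree has 0 nodes { }, right has 2 {lime, hop}.
    Root lime: left subtree has 0 nodes { }, right has 1 {hop}.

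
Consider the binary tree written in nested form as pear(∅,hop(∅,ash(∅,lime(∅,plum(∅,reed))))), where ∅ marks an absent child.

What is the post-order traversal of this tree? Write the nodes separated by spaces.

Post-order visits the left subtree, then the right subtree, then the node.
At pear: no left child.
At pear: go right to hop.
  At hop: no left child.
  At hop: go right to ash.
    At ash: no left child.
    At ash: go right to lime.
      At lime: no left child.
      At lime: go right to plum.
        At plum: no left child.
        At plum: go right to reed.
          reed is a leaf — visit reed.
        Visit plum.
      Visit lime.
    Visit ash.
  Visit hop.
Visit pear.

reed plum lime ash hop pear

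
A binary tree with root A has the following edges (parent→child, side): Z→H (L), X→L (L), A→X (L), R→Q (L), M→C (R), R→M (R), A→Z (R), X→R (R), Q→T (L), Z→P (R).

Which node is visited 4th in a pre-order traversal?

R

Pre-order visits the node, then its left subtree, then its right subtree.
Visit A.
At A: go left to X.
  Visit X.
  At X: go left to L.
    L is a leaf — visit L.
  At X: go right to R.
    Visit R.
    At R: go left to Q.
      Visit Q.
      At Q: go left to T.
        T is a leaf — visit T.
      At Q: no right child.
    At R: go right to M.
      Visit M.
      At M: no left child.
      At M: go right to C.
        C is a leaf — visit C.
At A: go right to Z.
  Visit Z.
  At Z: go left to H.
    H is a leaf — visit H.
  At Z: go right to P.
    P is a leaf — visit P.
Full pre-order sequence: A, X, L, R, Q, T, M, C, Z, H, P.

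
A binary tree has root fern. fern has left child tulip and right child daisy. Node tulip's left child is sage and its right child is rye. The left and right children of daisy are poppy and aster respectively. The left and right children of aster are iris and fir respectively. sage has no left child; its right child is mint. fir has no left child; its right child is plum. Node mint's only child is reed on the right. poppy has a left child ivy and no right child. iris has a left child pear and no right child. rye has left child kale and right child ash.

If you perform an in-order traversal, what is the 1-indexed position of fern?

8

In-order visits the left subtree, then the node, then the right subtree.
At fern: go left to tulip.
  At tulip: go left to sage.
    At sage: no left child.
    Visit sage.
    At sage: go right to mint.
      At mint: no left child.
      Visit mint.
      At mint: go right to reed.
        reed is a leaf — visit reed.
  Visit tulip.
  At tulip: go right to rye.
    At rye: go left to kale.
      kale is a leaf — visit kale.
    Visit rye.
    At rye: go right to ash.
      ash is a leaf — visit ash.
Visit fern.
At fern: go right to daisy.
  At daisy: go left to poppy.
    At poppy: go left to ivy.
      ivy is a leaf — visit ivy.
    Visit poppy.
    At poppy: no right child.
  Visit daisy.
  At daisy: go right to aster.
    At aster: go left to iris.
      At iris: go left to pear.
        pear is a leaf — visit pear.
      Visit iris.
      At iris: no right child.
    Visit aster.
    At aster: go right to fir.
      At fir: no left child.
      Visit fir.
      At fir: go right to plum.
        plum is a leaf — visit plum.
Full in-order sequence: sage, mint, reed, tulip, kale, rye, ash, fern, ivy, poppy, daisy, pear, iris, aster, fir, plum.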